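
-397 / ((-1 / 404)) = 160388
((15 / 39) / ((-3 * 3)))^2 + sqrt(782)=25 / 13689 + sqrt(782)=27.97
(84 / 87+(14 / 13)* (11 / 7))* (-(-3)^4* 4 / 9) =-36072 / 377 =-95.68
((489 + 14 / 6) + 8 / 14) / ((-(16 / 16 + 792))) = -10330 / 16653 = -0.62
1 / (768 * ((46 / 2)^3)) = 0.00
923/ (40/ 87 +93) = 80301/ 8131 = 9.88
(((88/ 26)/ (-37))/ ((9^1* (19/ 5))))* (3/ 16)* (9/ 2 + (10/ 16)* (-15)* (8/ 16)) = 55/ 584896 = 0.00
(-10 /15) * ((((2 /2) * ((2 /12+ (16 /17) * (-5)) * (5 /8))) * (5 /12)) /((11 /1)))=11575 /161568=0.07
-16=-16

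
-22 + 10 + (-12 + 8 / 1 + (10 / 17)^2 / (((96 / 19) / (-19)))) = -120001 / 6936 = -17.30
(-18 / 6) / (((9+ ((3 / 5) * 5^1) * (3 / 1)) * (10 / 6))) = -1 / 10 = -0.10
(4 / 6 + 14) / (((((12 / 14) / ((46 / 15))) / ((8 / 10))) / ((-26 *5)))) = -736736 / 135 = -5457.30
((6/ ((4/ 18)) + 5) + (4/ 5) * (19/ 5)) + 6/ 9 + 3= 2903/ 75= 38.71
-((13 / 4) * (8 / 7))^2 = -676 / 49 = -13.80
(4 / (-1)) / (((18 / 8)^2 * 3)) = -64 / 243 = -0.26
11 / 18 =0.61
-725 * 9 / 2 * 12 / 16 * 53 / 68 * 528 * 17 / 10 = -6847335 / 4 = -1711833.75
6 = 6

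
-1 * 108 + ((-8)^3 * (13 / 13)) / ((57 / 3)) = -134.95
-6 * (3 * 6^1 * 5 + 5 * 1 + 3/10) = -2859/5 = -571.80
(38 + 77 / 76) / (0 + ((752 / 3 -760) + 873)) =8895 / 82916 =0.11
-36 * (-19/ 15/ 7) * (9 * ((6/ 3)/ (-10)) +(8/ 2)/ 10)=-228/ 25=-9.12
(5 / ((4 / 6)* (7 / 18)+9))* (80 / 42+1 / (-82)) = 29331 / 28700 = 1.02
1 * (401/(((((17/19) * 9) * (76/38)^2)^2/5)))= 723805/374544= 1.93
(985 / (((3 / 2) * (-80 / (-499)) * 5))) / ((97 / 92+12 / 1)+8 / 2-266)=-2260969 / 687090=-3.29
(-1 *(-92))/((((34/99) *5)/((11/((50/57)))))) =1427679/2125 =671.85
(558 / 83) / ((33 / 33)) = 558 / 83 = 6.72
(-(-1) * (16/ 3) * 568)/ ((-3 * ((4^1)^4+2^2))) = -2272/ 585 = -3.88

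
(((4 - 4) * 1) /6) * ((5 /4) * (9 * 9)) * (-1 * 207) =0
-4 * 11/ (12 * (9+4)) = -11/ 39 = -0.28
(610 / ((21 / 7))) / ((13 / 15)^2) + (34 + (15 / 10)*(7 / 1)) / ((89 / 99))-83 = 237.21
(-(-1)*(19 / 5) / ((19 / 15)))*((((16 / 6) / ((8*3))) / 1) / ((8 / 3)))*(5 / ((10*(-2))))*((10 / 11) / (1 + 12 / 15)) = -25 / 1584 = -0.02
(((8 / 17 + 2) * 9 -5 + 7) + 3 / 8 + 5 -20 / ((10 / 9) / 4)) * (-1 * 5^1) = 28825 / 136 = 211.95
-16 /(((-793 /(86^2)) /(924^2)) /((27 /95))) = 2727875791872 /75335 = 36209939.50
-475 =-475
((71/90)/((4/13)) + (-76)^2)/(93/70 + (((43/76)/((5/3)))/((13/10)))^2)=4137.11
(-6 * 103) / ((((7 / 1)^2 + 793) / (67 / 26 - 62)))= 477405 / 10946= 43.61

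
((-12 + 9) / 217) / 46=-3 / 9982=-0.00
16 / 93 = 0.17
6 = 6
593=593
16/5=3.20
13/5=2.60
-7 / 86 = -0.08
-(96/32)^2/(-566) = 9/566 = 0.02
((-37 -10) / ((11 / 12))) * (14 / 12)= -658 / 11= -59.82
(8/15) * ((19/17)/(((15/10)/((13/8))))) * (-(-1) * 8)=3952/765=5.17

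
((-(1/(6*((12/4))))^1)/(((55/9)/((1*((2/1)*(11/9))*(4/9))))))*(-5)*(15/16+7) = 127/324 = 0.39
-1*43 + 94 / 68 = -1415 / 34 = -41.62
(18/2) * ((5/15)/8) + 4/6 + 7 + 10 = 433/24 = 18.04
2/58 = 1/29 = 0.03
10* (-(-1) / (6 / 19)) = 95 / 3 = 31.67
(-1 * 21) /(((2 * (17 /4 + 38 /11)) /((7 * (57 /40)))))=-30723 /2260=-13.59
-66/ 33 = -2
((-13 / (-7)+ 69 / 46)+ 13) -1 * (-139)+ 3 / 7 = 2181 / 14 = 155.79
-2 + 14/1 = 12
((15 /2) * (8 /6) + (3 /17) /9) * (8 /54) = 2044 /1377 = 1.48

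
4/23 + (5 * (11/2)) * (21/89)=27277/4094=6.66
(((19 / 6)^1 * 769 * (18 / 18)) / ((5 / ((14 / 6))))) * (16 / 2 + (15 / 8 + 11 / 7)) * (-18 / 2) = -117070.64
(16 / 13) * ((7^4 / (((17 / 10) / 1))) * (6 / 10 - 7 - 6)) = -4763584 / 221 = -21554.68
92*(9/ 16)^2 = 1863/ 64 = 29.11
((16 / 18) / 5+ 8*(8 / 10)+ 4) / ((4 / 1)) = 119 / 45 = 2.64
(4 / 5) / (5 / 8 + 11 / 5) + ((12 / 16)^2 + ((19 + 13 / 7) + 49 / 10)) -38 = -721213 / 63280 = -11.40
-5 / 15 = -1 / 3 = -0.33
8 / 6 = 1.33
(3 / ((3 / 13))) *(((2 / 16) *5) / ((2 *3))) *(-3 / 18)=-65 / 288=-0.23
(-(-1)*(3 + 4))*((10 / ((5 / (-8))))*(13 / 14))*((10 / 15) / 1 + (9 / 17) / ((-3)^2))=-3848 / 51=-75.45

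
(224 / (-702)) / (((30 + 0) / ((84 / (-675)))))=1568 / 1184625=0.00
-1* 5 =-5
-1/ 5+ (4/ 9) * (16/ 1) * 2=631/ 45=14.02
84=84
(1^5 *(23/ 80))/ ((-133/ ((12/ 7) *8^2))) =-1104/ 4655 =-0.24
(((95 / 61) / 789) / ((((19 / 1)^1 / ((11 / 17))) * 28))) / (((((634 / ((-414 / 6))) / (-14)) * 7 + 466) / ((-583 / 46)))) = -32065 / 495927504856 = -0.00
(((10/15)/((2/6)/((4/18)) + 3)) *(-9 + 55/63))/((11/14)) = -4096/2673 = -1.53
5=5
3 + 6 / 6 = 4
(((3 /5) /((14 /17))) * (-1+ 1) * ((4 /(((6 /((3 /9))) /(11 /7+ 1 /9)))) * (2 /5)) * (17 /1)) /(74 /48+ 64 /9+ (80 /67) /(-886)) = 0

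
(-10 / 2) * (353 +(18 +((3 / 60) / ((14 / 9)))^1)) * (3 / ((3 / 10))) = -519445 / 28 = -18551.61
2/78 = 1/39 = 0.03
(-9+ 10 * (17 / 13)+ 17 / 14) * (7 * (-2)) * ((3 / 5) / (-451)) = 2889 / 29315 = 0.10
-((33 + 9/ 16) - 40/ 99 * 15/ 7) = -120847/ 3696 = -32.70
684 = 684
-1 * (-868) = 868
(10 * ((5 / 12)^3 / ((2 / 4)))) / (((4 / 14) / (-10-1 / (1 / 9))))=-83125 / 864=-96.21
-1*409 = -409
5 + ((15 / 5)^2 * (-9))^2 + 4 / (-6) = 19696 / 3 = 6565.33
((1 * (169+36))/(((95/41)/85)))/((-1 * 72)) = -142885/1368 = -104.45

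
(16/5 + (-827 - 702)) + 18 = -7539/5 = -1507.80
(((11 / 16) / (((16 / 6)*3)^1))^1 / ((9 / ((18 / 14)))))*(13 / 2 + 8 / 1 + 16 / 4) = 407 / 1792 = 0.23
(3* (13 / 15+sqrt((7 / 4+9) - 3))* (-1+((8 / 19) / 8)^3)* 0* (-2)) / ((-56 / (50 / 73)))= 0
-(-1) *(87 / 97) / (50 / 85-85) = -1479 / 139195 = -0.01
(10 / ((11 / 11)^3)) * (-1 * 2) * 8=-160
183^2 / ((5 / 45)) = 301401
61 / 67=0.91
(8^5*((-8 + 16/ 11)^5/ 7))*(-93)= 5230387915.97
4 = 4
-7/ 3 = -2.33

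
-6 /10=-3 /5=-0.60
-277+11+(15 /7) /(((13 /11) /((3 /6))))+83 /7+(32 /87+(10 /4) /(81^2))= -4378278829 /17314479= -252.87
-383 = -383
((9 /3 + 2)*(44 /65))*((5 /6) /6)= 55 /117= 0.47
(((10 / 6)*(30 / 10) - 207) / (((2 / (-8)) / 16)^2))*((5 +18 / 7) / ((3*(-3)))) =43851776 / 63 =696059.94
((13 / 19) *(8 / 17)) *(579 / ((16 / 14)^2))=368823 / 2584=142.73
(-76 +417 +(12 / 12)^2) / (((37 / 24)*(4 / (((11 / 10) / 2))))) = 5643 / 185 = 30.50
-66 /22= -3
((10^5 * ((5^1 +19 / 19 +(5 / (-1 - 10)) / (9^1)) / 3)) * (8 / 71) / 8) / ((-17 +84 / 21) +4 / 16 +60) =59.12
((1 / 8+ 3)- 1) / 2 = 1.06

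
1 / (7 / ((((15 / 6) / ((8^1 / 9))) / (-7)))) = -0.06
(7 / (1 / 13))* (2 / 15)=182 / 15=12.13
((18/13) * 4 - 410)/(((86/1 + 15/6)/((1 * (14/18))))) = -73612/20709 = -3.55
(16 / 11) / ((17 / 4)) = 64 / 187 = 0.34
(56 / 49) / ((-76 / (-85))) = 170 / 133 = 1.28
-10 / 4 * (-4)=10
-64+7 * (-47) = -393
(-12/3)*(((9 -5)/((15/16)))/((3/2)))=-512/45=-11.38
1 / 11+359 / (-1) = -3948 / 11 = -358.91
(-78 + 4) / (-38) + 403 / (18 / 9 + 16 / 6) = 23489 / 266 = 88.30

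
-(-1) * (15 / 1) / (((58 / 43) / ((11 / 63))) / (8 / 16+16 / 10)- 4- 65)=-2365 / 10299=-0.23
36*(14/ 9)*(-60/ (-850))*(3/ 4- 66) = -21924/ 85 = -257.93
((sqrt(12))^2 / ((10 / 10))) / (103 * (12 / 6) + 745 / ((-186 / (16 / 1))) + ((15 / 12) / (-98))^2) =171489024 / 2028059797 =0.08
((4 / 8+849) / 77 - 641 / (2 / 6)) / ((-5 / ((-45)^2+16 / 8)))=596835961 / 770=775111.64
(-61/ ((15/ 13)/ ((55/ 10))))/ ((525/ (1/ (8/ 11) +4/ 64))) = -200629/ 252000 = -0.80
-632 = -632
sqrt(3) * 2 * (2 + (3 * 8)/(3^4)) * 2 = 248 * sqrt(3)/27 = 15.91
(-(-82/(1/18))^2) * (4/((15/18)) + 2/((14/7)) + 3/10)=-66446568/5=-13289313.60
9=9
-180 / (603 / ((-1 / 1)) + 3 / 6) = 72 / 241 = 0.30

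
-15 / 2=-7.50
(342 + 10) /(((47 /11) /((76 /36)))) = 73568 /423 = 173.92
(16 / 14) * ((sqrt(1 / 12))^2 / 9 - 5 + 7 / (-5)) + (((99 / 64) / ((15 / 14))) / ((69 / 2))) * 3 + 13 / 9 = -284851 / 49680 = -5.73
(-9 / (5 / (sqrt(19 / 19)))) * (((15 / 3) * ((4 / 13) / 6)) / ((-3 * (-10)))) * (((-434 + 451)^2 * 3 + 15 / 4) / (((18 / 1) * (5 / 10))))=-387 / 260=-1.49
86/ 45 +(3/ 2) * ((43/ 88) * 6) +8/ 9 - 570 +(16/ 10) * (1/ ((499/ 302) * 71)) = -8773176949/ 15588760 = -562.79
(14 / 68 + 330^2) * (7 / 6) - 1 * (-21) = 25922533 / 204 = 127071.24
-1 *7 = -7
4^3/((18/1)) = 32/9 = 3.56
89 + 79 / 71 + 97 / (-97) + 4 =6611 / 71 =93.11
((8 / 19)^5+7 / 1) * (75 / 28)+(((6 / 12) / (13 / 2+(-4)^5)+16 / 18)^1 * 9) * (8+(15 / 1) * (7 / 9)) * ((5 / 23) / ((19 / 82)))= 323820612067549 / 1947016070076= 166.32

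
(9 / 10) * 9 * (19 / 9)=171 / 10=17.10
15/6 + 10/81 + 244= 246.62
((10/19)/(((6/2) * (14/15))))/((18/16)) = 0.17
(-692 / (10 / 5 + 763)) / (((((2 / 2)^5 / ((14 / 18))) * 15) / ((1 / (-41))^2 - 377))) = 3069817184 / 173605275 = 17.68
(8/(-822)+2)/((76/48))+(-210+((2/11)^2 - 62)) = -85263612/314963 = -270.71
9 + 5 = 14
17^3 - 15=4898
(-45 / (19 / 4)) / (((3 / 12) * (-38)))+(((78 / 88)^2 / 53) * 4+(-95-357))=-4175904343 / 9260372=-450.94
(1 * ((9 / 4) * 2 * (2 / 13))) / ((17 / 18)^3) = 52488 / 63869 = 0.82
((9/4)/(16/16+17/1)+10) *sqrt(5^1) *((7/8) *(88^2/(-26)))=-68607 *sqrt(5)/26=-5900.38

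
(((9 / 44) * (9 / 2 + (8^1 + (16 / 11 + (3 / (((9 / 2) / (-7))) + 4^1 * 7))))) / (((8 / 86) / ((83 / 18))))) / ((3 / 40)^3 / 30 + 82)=87833090000 / 19050243267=4.61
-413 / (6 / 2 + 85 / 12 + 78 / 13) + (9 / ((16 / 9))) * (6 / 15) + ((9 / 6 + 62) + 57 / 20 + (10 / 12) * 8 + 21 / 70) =49.66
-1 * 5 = -5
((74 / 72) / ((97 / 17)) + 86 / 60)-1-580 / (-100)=111979 / 17460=6.41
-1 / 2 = -0.50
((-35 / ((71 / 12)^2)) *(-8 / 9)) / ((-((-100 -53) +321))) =-80 / 15123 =-0.01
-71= -71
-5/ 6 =-0.83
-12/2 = -6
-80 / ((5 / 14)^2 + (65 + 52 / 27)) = -423360 / 354847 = -1.19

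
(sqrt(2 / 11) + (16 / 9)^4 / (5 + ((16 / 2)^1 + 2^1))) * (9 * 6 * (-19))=-2490368 / 3645 - 1026 * sqrt(22) / 11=-1120.72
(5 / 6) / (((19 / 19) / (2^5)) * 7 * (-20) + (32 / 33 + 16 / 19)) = -4180 / 12857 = -0.33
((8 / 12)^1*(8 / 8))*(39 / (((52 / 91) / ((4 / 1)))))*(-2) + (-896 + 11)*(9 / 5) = -1957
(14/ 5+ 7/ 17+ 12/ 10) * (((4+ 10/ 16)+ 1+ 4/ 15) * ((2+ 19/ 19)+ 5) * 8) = 28280/ 17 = 1663.53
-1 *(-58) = 58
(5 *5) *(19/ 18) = 475/ 18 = 26.39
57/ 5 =11.40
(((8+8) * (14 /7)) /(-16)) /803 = -2 /803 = -0.00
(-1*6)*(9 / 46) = -27 / 23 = -1.17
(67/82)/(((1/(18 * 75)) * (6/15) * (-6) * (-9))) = 8375/164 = 51.07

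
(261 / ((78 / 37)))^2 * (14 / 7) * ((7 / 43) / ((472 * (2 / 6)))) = 217601181 / 6860048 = 31.72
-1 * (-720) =720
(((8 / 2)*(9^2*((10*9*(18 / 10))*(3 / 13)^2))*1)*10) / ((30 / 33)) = 5196312 / 169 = 30747.41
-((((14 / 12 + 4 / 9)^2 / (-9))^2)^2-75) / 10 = 5422146854022239 / 723019613391360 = 7.50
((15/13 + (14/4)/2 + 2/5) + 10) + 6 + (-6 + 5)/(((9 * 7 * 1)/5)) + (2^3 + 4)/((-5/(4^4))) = -1949795/3276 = -595.18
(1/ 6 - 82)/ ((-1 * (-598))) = -491/ 3588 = -0.14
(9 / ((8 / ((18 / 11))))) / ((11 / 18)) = 729 / 242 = 3.01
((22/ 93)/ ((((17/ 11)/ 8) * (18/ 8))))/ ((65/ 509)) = 3941696/ 924885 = 4.26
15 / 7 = 2.14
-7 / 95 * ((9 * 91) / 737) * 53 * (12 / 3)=-1215396 / 70015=-17.36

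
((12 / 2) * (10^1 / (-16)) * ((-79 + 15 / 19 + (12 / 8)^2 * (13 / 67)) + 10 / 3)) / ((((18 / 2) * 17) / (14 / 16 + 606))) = 27604437625 / 24930432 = 1107.26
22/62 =11/31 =0.35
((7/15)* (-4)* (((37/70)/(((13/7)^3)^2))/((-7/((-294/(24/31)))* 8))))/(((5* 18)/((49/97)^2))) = -2267993774221/4904868155148000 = -0.00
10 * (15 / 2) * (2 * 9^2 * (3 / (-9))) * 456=-1846800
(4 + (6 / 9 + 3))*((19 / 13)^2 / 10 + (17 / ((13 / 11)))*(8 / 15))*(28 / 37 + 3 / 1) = 127812863 / 562770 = 227.11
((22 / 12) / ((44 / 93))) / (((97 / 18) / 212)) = 14787 / 97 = 152.44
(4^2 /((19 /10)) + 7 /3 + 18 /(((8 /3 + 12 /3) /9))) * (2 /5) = 19981 /1425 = 14.02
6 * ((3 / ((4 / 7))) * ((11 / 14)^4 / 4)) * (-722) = -2166.94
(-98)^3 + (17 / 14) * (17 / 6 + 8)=-79059023 / 84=-941178.85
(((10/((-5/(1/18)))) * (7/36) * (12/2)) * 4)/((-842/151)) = 1057/11367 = 0.09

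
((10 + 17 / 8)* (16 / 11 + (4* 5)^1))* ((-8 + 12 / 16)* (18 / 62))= -1493703 / 2728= -547.55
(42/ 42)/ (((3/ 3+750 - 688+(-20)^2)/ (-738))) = -738/ 463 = -1.59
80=80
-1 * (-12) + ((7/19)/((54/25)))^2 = 12662737/1052676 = 12.03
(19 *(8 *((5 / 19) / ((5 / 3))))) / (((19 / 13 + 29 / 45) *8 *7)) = 1755 / 8624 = 0.20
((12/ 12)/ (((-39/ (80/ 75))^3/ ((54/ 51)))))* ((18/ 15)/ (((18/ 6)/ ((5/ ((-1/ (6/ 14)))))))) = 16384/ 882370125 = 0.00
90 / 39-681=-8823 / 13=-678.69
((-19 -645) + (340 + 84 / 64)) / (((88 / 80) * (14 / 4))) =-25815 / 308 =-83.81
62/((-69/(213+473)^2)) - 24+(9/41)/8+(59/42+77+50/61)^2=-5157284874621667/12379409784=-416601.84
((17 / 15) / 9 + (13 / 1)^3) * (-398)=-118051576 / 135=-874456.12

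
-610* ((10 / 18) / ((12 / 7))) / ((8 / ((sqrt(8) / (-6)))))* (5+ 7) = 10675* sqrt(2) / 108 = 139.78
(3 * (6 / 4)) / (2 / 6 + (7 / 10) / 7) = 135 / 13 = 10.38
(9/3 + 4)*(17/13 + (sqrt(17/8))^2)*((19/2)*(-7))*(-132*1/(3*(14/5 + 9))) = 18280185/3068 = 5958.34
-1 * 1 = -1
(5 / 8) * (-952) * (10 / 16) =-2975 / 8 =-371.88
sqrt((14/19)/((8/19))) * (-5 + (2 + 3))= 0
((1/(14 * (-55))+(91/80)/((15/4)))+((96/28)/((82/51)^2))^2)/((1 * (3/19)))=13.05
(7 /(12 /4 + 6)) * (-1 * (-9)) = 7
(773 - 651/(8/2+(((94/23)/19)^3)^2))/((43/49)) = 833040477094791463393/1197920021031777356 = 695.41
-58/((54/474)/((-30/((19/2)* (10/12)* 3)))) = 36656/57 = 643.09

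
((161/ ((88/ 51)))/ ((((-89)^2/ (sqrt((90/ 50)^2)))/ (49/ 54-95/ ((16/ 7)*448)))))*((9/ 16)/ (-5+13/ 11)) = -26419479/ 10382213120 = -0.00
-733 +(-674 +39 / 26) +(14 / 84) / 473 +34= -1946158 / 1419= -1371.50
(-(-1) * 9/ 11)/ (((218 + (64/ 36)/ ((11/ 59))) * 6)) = 27/ 45052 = 0.00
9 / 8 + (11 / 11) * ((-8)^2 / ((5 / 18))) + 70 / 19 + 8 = 184839 / 760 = 243.21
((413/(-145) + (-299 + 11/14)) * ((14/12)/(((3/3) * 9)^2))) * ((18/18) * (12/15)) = -203719/58725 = -3.47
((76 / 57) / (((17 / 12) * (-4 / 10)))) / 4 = -10 / 17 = -0.59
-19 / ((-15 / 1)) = 19 / 15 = 1.27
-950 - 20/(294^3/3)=-2011797905/2117682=-950.00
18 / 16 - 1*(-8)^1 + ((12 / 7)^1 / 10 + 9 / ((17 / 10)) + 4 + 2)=98011 / 4760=20.59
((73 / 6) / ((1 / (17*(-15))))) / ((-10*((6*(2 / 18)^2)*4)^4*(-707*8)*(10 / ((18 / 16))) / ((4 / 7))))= -5935664529 / 12973506560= -0.46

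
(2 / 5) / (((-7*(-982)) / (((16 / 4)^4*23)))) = 5888 / 17185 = 0.34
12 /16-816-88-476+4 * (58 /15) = -81827 /60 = -1363.78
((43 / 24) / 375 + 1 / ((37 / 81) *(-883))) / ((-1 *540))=-675853 / 158781060000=-0.00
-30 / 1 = -30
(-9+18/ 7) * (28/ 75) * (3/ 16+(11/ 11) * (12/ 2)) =-297/ 20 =-14.85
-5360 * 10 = -53600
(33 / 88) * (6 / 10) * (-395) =-711 / 8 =-88.88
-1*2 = -2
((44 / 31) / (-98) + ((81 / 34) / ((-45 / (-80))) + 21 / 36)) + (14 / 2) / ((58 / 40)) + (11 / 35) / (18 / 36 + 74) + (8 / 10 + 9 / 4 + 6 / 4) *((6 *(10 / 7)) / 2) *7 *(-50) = -6815.36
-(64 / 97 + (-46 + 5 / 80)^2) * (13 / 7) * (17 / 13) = -891109553 / 173824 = -5126.50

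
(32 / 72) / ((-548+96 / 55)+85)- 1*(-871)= 198867371 / 228321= 871.00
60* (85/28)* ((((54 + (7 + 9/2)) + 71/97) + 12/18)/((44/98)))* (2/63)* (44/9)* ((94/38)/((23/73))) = 113548087250/3433509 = 33070.57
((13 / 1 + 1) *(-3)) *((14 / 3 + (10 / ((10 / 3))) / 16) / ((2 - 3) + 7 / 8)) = 1631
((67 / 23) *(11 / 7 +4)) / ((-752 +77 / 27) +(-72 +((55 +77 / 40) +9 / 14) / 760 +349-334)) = -0.02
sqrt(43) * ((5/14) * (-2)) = -5 * sqrt(43)/7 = -4.68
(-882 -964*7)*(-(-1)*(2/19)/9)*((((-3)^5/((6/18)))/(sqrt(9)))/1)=412020/19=21685.26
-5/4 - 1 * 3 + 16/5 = -21/20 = -1.05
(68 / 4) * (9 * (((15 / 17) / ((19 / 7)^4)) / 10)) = 64827 / 260642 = 0.25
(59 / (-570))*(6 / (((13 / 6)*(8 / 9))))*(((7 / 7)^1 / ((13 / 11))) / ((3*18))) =-649 / 128440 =-0.01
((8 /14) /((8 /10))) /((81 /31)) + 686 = 389117 /567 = 686.27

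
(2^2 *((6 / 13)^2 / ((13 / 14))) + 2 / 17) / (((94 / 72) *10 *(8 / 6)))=521991 / 8777015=0.06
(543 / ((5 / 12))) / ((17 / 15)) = 19548 / 17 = 1149.88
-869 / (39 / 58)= -1292.36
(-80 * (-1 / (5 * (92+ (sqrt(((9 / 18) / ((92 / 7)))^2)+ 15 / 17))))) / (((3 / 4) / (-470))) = -18818048 / 174393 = -107.91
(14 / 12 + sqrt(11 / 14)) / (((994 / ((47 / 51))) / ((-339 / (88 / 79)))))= -419569 / 1274592 - 419569* sqrt(154) / 20818336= -0.58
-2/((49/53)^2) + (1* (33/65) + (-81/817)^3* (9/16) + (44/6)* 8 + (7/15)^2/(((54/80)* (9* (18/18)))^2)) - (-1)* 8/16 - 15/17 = 694572034473092673436783/12302564396094740935440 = 56.46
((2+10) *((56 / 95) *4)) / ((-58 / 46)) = -22.44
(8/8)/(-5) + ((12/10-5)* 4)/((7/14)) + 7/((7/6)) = -123/5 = -24.60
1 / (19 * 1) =1 / 19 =0.05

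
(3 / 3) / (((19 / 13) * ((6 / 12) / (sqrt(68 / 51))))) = 52 * sqrt(3) / 57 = 1.58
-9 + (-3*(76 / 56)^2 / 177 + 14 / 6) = -232363 / 34692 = -6.70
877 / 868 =1.01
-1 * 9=-9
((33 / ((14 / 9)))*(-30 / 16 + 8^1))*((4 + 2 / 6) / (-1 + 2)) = 9009 / 16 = 563.06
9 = 9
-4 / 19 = -0.21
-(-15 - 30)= 45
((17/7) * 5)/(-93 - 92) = -17/259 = -0.07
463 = 463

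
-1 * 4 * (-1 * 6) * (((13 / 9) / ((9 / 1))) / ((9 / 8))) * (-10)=-8320 / 243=-34.24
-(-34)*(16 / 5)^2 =8704 / 25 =348.16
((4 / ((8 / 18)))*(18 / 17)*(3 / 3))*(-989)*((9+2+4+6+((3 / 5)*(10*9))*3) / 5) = -344939.93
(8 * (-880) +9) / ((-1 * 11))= 7031 / 11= 639.18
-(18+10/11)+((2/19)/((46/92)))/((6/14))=-11548/627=-18.42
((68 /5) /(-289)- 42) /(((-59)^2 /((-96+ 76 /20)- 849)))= 16819244 /1479425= 11.37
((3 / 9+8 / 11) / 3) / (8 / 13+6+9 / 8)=104 / 2277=0.05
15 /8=1.88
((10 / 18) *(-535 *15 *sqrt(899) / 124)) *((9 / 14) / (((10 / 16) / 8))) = -64200 *sqrt(899) / 217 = -8870.64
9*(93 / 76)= 837 / 76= 11.01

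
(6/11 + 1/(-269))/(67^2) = 1603/13282951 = 0.00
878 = 878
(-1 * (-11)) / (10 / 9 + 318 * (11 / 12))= 198 / 5267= 0.04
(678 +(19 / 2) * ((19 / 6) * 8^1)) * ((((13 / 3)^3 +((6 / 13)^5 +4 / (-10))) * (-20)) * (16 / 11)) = -5007398115584 / 2313441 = -2164480.58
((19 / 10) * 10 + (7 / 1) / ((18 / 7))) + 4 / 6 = 403 / 18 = 22.39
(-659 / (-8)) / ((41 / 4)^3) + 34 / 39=2548922 / 2687919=0.95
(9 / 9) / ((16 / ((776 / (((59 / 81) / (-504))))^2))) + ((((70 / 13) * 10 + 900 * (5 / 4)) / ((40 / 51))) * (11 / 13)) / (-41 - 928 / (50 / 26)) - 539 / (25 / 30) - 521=1849977520537746610521 / 102668196280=18018993101.74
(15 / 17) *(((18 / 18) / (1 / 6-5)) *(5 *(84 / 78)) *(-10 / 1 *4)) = 252000 / 6409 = 39.32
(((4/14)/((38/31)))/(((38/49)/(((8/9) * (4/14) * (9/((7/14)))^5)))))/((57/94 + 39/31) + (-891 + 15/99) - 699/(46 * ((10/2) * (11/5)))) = -57580180846848/355448621059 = -161.99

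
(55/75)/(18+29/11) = 121/3405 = 0.04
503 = 503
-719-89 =-808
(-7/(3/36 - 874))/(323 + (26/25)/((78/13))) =3150/127091953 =0.00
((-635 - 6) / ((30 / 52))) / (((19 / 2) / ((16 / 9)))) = -207.92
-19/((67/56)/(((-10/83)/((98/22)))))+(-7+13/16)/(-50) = 17229773/31141600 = 0.55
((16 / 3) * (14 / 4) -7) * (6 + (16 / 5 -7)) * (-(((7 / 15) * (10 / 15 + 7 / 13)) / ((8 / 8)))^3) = -2742069253 / 600604875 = -4.57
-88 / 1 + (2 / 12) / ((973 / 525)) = -24439 / 278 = -87.91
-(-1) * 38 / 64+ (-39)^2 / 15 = 101.99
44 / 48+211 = 2543 / 12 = 211.92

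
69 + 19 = 88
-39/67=-0.58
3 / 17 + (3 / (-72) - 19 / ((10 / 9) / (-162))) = 5651483 / 2040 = 2770.33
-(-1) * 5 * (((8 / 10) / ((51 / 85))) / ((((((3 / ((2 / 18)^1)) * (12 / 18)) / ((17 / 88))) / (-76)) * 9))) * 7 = -11305 / 2673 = -4.23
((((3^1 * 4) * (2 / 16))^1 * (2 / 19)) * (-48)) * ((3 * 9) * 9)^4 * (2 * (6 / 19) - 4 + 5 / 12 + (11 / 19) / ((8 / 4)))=25397737576884 / 361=70353843703.28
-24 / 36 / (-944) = 1 / 1416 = 0.00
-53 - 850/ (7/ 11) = -9721/ 7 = -1388.71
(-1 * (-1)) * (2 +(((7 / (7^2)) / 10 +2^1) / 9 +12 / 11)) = 7657 / 2310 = 3.31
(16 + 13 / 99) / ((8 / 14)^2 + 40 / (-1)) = -78253 / 192456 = -0.41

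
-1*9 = -9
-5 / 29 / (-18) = 5 / 522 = 0.01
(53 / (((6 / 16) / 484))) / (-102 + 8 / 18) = -307824 / 457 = -673.58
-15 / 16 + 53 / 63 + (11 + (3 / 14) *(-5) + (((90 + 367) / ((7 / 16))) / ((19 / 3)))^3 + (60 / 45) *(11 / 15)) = 2533288201474091 / 564632880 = 4486611.20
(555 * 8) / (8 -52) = -1110 / 11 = -100.91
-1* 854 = -854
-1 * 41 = -41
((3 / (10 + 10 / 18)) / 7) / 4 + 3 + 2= 13327 / 2660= 5.01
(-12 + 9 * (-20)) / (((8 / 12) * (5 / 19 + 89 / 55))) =-153.08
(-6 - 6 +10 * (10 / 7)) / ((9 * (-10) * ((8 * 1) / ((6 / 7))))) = -2 / 735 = -0.00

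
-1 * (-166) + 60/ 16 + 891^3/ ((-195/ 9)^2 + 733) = 12735937547/ 21644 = 588428.09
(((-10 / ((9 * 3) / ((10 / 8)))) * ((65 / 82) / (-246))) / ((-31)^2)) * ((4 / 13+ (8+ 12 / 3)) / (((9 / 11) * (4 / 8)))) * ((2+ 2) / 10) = 22000 / 1177656489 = 0.00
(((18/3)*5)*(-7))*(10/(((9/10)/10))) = -70000/3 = -23333.33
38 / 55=0.69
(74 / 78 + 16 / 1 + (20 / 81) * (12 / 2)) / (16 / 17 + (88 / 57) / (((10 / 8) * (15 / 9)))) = 52237175 / 4767984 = 10.96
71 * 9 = 639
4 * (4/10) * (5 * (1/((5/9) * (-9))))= -8/5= -1.60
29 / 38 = 0.76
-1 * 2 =-2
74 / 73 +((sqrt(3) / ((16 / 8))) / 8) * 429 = 47.45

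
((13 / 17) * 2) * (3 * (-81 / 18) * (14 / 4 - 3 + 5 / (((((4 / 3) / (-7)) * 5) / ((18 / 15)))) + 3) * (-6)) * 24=-707616 / 85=-8324.89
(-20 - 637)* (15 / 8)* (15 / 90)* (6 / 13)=-9855 / 104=-94.76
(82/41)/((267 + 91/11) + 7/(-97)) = 0.01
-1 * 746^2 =-556516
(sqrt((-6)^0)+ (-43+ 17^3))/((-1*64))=-4871/64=-76.11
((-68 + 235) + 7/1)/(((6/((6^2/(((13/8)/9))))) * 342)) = 4176/247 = 16.91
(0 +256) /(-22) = -128 /11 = -11.64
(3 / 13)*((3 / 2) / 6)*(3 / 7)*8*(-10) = -180 / 91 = -1.98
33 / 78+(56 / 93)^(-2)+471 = 19331413 / 40768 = 474.18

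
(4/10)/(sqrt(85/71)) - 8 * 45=-360 + 2 * sqrt(6035)/425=-359.63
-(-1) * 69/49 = 69/49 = 1.41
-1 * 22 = -22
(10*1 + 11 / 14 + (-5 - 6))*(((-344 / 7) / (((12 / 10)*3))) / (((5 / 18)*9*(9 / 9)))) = 172 / 147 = 1.17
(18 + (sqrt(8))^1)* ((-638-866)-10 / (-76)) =-514323 / 19-57147* sqrt(2) / 19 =-31323.21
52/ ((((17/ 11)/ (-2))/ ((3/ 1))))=-3432/ 17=-201.88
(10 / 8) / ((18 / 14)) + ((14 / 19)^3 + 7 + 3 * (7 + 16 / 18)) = 7911185 / 246924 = 32.04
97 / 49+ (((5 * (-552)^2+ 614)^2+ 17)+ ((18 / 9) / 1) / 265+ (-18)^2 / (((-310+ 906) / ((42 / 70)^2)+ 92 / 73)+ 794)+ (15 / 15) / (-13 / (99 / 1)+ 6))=2015637360789757433280207 / 867693006215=2322984449975.29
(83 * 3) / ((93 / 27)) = 2241 / 31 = 72.29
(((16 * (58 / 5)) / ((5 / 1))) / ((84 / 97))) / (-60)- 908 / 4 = -1793251 / 7875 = -227.71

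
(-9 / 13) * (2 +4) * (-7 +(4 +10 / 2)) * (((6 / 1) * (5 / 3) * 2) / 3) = -720 / 13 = -55.38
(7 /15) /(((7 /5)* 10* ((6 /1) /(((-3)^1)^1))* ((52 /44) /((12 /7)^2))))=-132 /3185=-0.04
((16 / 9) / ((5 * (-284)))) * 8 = -32 / 3195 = -0.01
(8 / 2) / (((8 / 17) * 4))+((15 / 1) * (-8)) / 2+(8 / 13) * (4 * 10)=-3459 / 104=-33.26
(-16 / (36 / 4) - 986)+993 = 47 / 9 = 5.22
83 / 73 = 1.14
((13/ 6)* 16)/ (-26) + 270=806/ 3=268.67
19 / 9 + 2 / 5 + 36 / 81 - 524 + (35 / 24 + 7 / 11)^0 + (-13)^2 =-15797 / 45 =-351.04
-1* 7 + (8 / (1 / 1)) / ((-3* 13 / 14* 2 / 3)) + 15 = 48 / 13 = 3.69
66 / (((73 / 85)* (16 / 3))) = 8415 / 584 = 14.41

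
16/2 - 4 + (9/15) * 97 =311/5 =62.20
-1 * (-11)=11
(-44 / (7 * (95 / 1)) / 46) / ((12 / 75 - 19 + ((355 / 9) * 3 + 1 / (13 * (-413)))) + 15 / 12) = -0.00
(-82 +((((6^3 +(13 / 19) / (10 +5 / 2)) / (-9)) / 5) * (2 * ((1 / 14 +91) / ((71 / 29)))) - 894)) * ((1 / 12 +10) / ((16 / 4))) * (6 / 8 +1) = -11424828349 / 1942560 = -5881.33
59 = 59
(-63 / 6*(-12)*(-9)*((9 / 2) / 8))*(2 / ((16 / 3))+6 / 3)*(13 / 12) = -420147 / 256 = -1641.20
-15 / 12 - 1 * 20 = -85 / 4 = -21.25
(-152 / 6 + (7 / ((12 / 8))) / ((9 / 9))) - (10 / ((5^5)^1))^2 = -20.67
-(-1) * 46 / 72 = 23 / 36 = 0.64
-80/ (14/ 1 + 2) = -5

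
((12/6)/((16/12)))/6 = 1/4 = 0.25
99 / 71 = 1.39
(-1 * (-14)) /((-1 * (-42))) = 1 /3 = 0.33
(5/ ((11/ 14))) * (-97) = -6790/ 11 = -617.27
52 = 52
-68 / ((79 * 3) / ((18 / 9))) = -136 / 237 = -0.57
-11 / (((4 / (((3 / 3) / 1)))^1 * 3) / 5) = -55 / 12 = -4.58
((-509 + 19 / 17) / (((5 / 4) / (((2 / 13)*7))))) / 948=-40292 / 87295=-0.46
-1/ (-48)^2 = -1/ 2304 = -0.00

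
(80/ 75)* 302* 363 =584672/ 5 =116934.40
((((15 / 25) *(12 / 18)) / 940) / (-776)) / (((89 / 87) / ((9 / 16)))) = -783 / 2596806400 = -0.00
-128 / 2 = -64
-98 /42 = -7 /3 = -2.33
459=459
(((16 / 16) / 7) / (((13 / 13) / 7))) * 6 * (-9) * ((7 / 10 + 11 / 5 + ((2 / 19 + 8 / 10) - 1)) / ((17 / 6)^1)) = -86346 / 1615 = -53.47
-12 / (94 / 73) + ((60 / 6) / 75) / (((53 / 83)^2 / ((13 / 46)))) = -420258811 / 45547935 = -9.23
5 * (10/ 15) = 10/ 3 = 3.33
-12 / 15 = -4 / 5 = -0.80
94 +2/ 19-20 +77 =2871/ 19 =151.11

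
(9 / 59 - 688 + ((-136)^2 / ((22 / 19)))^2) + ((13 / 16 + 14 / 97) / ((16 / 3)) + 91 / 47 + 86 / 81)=172205995121841427211 / 674888391936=255162182.64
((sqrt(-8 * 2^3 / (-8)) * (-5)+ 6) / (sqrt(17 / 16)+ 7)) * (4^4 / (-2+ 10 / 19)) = -116736 / 767 - 48640 * sqrt(34) / 5369+ 29184 * sqrt(17) / 5369+ 194560 * sqrt(2) / 767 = 176.12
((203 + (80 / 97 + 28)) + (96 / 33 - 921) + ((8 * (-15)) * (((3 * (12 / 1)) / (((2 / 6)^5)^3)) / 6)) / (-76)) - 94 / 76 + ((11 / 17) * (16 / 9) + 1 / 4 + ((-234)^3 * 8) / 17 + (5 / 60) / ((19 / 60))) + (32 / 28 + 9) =11282339234383297 / 86849532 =129906736.11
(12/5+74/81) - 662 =-266768/405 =-658.69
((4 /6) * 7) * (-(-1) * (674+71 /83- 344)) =384454 /249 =1543.99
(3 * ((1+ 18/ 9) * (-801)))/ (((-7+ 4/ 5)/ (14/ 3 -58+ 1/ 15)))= -1919997/ 31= -61935.39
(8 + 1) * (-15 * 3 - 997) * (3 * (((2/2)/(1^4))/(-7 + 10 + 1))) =-7033.50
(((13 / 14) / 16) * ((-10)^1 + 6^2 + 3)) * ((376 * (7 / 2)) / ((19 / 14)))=124033 / 76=1632.01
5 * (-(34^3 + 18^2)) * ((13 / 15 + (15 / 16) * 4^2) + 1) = -10025884 / 3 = -3341961.33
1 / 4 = 0.25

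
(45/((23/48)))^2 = 4665600/529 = 8819.66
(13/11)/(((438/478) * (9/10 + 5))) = 0.22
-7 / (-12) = 7 / 12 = 0.58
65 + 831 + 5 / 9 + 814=15395 / 9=1710.56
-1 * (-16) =16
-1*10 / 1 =-10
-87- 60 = -147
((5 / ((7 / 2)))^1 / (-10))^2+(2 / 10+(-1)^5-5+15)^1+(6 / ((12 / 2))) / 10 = 9.32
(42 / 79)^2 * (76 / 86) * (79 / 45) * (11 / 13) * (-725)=-11879560 / 44161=-269.01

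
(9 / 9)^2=1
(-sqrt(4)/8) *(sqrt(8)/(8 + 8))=-sqrt(2)/32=-0.04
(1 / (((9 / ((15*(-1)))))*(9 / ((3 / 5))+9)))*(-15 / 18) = 25 / 432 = 0.06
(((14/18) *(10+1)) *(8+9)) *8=10472/9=1163.56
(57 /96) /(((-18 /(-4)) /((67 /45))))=1273 /6480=0.20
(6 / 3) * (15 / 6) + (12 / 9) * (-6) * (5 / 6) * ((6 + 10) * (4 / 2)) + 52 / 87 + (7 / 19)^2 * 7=-6494512 / 31407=-206.79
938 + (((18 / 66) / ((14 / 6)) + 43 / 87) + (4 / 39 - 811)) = 3707401 / 29029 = 127.71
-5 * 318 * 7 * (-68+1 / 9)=2266810 / 3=755603.33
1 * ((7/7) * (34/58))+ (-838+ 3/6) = -48541/58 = -836.91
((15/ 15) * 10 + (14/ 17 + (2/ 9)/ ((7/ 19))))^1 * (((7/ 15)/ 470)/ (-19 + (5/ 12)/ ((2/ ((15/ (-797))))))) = -39014744/ 65349470925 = -0.00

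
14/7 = 2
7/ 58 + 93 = 5401/ 58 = 93.12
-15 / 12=-5 / 4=-1.25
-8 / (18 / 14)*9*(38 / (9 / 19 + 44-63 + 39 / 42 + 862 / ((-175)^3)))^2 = -3353904603218750000000 / 12844506800878471161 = -261.12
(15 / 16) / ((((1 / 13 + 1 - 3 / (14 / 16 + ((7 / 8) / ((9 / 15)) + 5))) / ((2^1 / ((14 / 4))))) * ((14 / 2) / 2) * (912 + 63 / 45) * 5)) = 2145 / 42742553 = 0.00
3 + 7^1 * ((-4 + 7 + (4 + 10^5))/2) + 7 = 700069/2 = 350034.50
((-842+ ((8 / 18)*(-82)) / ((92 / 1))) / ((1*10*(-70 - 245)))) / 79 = 0.00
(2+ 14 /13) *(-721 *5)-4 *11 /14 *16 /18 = -9086888 /819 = -11095.10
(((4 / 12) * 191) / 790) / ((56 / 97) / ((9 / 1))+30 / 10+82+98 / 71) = 3946251 / 4232887150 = 0.00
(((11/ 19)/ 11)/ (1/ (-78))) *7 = -546/ 19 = -28.74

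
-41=-41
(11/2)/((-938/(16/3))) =-44/1407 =-0.03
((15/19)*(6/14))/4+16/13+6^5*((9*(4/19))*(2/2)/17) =102051353/117572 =867.99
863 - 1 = 862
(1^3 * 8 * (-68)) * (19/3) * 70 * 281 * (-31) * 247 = 1556737931840/3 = 518912643946.67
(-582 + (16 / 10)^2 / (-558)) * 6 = -3492.03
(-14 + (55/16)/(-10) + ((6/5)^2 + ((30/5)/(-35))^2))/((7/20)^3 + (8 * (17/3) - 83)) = 0.34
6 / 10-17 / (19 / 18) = -1473 / 95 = -15.51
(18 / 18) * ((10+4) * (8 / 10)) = 56 / 5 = 11.20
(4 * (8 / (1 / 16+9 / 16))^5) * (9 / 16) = 2415919104 / 3125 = 773094.11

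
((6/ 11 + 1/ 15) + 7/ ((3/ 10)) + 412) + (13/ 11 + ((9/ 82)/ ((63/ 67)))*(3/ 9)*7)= 5918017/ 13530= 437.40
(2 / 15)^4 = 16 / 50625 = 0.00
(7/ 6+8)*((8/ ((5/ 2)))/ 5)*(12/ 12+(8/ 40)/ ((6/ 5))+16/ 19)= 11.78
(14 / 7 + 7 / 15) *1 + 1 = 52 / 15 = 3.47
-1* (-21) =21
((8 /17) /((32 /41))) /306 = 41 /20808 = 0.00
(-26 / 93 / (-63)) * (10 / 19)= 260 / 111321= 0.00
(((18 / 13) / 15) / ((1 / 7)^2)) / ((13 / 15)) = 882 / 169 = 5.22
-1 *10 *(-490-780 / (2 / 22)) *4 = 362800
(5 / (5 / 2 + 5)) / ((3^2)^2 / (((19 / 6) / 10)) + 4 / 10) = 95 / 36507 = 0.00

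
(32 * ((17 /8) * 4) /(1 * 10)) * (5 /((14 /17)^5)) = 359.04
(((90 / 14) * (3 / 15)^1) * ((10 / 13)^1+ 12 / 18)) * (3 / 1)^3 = 648 / 13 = 49.85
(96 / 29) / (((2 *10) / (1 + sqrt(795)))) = 24 / 145 + 24 *sqrt(795) / 145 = 4.83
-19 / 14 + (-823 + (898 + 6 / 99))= 34051 / 462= 73.70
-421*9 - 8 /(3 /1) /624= -886627 /234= -3789.00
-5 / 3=-1.67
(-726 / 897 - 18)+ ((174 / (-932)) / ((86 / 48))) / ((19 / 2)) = -1071214576 / 56917939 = -18.82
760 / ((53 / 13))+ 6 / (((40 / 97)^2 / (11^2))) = 188923751 / 42400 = 4455.75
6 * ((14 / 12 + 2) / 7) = 19 / 7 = 2.71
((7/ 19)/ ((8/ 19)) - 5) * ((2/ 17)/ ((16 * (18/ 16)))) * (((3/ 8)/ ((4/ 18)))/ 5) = -99/ 10880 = -0.01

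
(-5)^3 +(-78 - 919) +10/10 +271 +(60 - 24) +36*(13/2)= -580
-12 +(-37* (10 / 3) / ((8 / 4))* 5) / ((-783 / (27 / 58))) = -59627 / 5046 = -11.82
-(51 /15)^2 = -289 /25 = -11.56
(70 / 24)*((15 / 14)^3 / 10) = 1125 / 3136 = 0.36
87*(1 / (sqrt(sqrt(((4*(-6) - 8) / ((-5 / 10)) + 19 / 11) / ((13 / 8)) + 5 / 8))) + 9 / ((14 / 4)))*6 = 522*1144^(1 / 4)*46987^(3 / 4) / 46987 + 9396 / 7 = 1548.48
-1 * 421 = -421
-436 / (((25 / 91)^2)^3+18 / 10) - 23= -677765990396871 / 2556021985747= -265.16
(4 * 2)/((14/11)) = 44/7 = 6.29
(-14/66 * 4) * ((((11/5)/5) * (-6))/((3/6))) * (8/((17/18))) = 16128/425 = 37.95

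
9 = 9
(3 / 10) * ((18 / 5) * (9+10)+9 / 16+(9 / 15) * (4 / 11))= 182637 / 8800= 20.75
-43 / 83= -0.52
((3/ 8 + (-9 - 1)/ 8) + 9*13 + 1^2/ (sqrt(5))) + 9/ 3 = sqrt(5)/ 5 + 953/ 8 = 119.57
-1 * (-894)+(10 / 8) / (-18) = 64363 / 72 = 893.93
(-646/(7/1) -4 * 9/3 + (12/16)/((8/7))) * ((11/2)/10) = -255343/4480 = -57.00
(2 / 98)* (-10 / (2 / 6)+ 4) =-26 / 49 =-0.53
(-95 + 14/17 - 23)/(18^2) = -166/459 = -0.36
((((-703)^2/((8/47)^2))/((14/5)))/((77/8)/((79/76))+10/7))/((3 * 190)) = 4539205621/4539264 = 999.99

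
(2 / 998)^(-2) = 249001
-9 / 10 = -0.90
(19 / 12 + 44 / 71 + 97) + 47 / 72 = 510463 / 5112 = 99.86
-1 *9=-9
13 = 13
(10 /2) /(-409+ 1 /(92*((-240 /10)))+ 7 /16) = -11040 /902107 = -0.01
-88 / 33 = -8 / 3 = -2.67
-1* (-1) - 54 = -53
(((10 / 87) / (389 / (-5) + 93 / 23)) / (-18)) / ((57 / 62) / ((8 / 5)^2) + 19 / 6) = 1140800 / 46457741871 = 0.00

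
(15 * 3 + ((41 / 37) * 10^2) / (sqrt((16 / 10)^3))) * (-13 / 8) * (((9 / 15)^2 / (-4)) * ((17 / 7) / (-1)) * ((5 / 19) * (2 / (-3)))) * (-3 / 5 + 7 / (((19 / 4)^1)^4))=-51919937745 * sqrt(10) / 82087634048-2279411901 / 1386615440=-3.64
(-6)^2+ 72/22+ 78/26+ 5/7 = 3310/77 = 42.99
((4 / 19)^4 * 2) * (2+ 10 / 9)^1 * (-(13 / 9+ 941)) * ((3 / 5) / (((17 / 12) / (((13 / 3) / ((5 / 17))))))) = -71.88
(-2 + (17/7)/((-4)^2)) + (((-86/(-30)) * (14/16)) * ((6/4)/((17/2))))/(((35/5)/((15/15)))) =-16993/9520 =-1.78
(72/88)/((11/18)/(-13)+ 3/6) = 1053/583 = 1.81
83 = 83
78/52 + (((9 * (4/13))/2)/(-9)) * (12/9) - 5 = -289/78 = -3.71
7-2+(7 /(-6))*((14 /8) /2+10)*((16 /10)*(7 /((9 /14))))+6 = -9452 /45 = -210.04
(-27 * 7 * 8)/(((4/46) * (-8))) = 4347/2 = 2173.50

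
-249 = -249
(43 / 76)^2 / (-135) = -1849 / 779760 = -0.00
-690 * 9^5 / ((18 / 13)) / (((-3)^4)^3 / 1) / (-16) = 3.46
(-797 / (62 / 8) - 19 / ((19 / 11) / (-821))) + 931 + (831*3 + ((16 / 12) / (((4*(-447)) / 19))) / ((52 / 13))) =2053966199 / 166284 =12352.16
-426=-426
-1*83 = -83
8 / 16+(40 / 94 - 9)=-759 / 94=-8.07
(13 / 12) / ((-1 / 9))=-39 / 4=-9.75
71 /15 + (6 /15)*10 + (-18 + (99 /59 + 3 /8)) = -51073 /7080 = -7.21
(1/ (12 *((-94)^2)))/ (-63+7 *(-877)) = -1/ 657610464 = -0.00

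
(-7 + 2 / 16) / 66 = -5 / 48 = -0.10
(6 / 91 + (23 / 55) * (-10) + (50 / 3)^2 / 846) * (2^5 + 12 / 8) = -483525265 / 3810807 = -126.88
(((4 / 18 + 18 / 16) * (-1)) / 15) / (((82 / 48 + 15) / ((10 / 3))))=-194 / 10827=-0.02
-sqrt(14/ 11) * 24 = -24 * sqrt(154)/ 11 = -27.08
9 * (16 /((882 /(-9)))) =-72 /49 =-1.47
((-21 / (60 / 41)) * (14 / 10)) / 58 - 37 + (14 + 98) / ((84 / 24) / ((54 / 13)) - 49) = -39.67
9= 9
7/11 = 0.64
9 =9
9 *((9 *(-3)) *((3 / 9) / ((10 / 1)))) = -81 / 10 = -8.10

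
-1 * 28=-28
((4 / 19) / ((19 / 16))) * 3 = 192 / 361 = 0.53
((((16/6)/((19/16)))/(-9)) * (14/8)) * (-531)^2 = -2339232/19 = -123117.47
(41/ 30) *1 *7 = 287/ 30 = 9.57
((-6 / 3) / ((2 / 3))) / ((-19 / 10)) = 30 / 19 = 1.58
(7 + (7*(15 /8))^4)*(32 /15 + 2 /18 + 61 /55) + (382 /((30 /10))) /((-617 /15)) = 6226003750507 /62548992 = 99538.03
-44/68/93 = -11/1581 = -0.01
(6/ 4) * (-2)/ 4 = -3/ 4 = -0.75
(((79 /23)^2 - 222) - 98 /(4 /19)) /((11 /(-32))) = 11438288 /5819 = 1965.68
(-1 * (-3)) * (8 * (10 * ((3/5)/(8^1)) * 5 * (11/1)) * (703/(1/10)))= 6959700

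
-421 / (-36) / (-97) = -421 / 3492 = -0.12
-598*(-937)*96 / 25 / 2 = 26895648 / 25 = 1075825.92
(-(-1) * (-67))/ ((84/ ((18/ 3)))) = -67/ 14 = -4.79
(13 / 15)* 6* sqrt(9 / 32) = 39* sqrt(2) / 20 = 2.76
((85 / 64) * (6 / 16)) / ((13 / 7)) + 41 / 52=541 / 512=1.06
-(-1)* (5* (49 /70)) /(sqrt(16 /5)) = 7* sqrt(5) /8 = 1.96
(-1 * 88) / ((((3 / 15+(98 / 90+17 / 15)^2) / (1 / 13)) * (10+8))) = -1980 / 27053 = -0.07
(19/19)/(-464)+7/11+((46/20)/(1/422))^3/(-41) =-583366555476983/26158000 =-22301649.80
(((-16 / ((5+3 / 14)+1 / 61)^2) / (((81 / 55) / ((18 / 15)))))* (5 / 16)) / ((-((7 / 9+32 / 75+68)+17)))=501404750 / 290272132683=0.00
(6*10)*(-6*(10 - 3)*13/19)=-32760/19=-1724.21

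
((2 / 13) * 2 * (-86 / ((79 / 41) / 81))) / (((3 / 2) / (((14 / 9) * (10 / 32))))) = -370230 / 1027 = -360.50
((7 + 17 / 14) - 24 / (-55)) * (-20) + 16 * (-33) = -53978 / 77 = -701.01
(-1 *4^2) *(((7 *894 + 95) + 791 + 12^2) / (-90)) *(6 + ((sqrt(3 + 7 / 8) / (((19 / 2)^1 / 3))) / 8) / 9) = 3644 *sqrt(62) / 2565 + 116608 / 15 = 7785.05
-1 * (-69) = 69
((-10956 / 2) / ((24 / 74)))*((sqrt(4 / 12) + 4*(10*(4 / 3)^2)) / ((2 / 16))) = -9686831.66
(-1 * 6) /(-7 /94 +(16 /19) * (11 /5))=-17860 /5293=-3.37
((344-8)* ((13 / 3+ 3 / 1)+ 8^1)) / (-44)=-117.09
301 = 301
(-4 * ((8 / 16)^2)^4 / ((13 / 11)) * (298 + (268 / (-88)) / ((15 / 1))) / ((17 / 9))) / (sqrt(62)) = -294819 * sqrt(62) / 8769280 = -0.26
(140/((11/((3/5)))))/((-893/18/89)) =-13.70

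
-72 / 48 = -3 / 2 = -1.50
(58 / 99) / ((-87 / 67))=-134 / 297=-0.45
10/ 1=10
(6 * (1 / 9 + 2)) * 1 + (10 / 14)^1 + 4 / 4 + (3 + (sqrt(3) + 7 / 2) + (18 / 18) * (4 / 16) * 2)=sqrt(3) + 449 / 21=23.11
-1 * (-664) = 664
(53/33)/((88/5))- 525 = -524.91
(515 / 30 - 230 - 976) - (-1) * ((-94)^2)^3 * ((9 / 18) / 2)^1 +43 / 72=12417655973455 / 72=172467444075.76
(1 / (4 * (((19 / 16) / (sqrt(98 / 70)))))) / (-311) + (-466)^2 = 217156 - 4 * sqrt(35) / 29545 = 217156.00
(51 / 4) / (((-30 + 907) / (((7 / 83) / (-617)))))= -357 / 179648188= -0.00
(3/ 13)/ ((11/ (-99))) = -27/ 13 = -2.08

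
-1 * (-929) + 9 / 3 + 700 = 1632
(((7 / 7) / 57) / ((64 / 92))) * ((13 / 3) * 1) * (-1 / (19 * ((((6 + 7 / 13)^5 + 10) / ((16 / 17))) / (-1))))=4826809 / 10664210065905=0.00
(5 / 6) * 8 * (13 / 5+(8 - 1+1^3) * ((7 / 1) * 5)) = 1884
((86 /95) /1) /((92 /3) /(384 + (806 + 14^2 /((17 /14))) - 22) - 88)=-291540 /28332971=-0.01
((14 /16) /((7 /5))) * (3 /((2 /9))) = 8.44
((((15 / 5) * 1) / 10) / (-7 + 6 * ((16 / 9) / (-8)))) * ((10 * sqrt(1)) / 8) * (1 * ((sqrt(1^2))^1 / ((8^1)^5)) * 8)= -9 / 819200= -0.00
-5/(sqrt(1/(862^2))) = -4310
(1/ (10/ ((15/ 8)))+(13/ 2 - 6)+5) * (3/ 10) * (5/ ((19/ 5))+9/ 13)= 651/ 190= 3.43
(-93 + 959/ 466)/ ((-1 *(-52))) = -42379/ 24232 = -1.75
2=2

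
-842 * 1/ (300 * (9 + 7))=-421/ 2400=-0.18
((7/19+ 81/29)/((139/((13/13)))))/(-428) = -871/16390046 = -0.00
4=4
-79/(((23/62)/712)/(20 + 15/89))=-70335280/23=-3058055.65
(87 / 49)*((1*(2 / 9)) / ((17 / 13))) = 0.30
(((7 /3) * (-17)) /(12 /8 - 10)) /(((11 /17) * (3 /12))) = 952 /33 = 28.85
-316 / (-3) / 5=21.07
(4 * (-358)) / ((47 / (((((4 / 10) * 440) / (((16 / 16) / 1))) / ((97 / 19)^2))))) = -90983552 / 442223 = -205.74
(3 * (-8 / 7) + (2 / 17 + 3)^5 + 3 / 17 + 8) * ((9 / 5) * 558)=300598.27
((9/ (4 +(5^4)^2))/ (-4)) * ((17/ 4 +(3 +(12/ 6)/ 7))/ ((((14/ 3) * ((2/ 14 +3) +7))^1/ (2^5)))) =-5697/ 194142613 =-0.00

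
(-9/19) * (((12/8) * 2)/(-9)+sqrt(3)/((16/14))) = 3/19-63 * sqrt(3)/152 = -0.56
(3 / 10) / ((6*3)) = 1 / 60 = 0.02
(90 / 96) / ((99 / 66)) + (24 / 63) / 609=64009 / 102312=0.63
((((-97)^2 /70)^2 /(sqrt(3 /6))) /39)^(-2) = 18259605000 /7837433594376961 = 0.00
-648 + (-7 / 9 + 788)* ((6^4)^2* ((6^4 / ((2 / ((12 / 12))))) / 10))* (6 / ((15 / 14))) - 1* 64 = 2399055995416 / 5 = 479811199083.20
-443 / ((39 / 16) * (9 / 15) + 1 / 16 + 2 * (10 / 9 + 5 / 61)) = -9728280 / 85889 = -113.27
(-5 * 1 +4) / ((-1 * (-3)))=-1 / 3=-0.33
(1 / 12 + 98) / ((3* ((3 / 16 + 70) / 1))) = 4708 / 10107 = 0.47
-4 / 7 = -0.57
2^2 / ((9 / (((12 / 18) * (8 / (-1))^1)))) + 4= 44 / 27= 1.63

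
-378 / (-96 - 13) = 378 / 109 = 3.47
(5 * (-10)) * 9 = -450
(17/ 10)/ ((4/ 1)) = 17/ 40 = 0.42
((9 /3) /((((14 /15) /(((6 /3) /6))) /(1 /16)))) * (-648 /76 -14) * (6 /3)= -1605 /532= -3.02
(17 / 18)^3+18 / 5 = 129541 / 29160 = 4.44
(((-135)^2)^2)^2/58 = 110324037687890625/58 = 1902138580825700.43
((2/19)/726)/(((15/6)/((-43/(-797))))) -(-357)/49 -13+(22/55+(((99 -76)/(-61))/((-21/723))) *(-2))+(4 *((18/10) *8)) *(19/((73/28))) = 332830059007562/856720752195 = 388.49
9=9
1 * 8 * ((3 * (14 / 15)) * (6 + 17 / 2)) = 324.80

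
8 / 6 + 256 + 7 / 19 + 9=15202 / 57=266.70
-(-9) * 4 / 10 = 18 / 5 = 3.60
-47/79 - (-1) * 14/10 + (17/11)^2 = 152633/47795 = 3.19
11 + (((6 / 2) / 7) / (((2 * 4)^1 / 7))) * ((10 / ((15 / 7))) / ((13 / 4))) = 150 / 13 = 11.54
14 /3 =4.67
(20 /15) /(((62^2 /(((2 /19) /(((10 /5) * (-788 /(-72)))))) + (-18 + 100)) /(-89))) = -267 /1798696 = -0.00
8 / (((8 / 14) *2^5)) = 7 / 16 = 0.44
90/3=30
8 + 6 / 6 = 9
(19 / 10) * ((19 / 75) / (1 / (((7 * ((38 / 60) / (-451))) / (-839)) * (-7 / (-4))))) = 0.00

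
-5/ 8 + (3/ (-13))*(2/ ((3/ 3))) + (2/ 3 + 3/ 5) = 281/ 1560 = 0.18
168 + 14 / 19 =3206 / 19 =168.74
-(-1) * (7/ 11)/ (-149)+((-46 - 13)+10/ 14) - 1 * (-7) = -588450/ 11473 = -51.29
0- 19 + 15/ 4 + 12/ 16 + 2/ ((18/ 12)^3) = -751/ 54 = -13.91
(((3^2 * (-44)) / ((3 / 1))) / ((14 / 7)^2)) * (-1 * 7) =231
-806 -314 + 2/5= -5598/5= -1119.60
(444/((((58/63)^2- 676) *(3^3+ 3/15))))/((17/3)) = -1321677/309771008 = -0.00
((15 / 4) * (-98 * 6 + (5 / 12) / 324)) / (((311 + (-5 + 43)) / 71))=-811579345 / 1809216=-448.58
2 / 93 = 0.02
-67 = -67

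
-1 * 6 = -6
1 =1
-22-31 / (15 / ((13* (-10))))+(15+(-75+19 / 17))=9577 / 51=187.78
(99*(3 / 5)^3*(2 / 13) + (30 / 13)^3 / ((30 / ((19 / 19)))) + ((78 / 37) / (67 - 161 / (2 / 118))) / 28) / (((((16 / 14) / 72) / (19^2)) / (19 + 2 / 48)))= 272971531267849891 / 170381744000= 1602117.25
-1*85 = -85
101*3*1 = 303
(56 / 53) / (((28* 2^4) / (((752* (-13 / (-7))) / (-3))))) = -1222 / 1113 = -1.10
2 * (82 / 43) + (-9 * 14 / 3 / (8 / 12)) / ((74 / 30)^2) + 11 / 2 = -122481 / 117734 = -1.04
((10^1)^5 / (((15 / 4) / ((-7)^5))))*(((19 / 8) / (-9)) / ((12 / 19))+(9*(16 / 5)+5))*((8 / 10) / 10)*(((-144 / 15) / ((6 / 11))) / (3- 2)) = 1706323011008 / 81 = 21065716185.28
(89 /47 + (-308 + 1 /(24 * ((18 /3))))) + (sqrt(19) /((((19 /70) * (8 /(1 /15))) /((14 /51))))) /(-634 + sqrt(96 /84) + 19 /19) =-2071681 /6768 - 72373 * sqrt(19) /5435731470 - 49 * sqrt(266) /8153597205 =-306.10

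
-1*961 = -961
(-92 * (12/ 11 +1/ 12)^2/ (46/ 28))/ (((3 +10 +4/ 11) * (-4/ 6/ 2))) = 24025/ 1386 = 17.33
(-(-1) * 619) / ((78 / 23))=14237 / 78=182.53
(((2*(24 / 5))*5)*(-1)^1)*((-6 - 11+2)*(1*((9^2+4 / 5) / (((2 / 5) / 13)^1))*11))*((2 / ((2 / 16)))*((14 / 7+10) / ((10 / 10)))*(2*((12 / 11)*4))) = 35281059840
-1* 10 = -10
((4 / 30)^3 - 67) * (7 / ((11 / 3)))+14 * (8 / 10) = -1444219 / 12375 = -116.70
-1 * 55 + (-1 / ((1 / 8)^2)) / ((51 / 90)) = -2855 / 17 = -167.94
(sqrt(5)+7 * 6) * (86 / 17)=86 * sqrt(5) / 17+3612 / 17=223.78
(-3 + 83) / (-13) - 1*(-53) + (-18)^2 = 370.85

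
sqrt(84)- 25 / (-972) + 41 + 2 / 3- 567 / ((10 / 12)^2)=-18827339 / 24300 + 2 * sqrt(21)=-765.62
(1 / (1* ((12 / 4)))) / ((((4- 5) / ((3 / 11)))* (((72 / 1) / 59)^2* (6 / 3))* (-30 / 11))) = 3481 / 311040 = 0.01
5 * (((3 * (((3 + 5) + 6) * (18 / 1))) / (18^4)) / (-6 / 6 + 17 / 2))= 7 / 1458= 0.00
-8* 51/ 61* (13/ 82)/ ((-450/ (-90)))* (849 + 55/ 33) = -2255968/ 12505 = -180.41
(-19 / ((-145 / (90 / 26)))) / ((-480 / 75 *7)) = -855 / 84448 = -0.01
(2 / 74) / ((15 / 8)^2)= 64 / 8325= 0.01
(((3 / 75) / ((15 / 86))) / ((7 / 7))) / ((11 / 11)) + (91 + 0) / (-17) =-32663 / 6375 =-5.12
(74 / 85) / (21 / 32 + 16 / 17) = 2368 / 4345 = 0.54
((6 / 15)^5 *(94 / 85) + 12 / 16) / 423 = 808907 / 449437500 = 0.00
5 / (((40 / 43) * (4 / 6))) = 129 / 16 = 8.06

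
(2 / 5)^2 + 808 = 20204 / 25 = 808.16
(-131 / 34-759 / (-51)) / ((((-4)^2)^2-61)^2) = 5 / 17238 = 0.00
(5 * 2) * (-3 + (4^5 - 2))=10190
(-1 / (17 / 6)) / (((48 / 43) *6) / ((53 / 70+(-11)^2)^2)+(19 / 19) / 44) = -91625181912 / 6017392811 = -15.23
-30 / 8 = -15 / 4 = -3.75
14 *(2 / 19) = 28 / 19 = 1.47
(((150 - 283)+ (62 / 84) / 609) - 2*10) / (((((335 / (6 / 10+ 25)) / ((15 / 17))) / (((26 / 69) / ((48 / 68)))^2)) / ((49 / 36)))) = -671236228 / 167753835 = -4.00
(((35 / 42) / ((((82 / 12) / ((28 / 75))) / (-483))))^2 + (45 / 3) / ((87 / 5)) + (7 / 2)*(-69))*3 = 1776410361 / 2437450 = 728.80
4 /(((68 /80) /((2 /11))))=160 /187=0.86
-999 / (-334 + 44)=999 / 290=3.44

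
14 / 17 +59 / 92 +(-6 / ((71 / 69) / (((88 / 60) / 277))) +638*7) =687073205221 / 153795940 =4467.43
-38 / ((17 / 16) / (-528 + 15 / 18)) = 961552 / 51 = 18853.96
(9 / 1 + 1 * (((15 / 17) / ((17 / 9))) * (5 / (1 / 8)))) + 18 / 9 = 8579 / 289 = 29.69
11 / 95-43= -4074 / 95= -42.88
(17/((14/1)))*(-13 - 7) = -170/7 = -24.29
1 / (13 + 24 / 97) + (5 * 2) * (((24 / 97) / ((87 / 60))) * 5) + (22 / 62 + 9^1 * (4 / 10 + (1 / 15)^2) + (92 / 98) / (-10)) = 343397936094 / 27453684475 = 12.51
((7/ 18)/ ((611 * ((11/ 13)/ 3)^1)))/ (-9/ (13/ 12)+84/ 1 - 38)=13/ 217140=0.00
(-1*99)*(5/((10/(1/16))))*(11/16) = -2.13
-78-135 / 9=-93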